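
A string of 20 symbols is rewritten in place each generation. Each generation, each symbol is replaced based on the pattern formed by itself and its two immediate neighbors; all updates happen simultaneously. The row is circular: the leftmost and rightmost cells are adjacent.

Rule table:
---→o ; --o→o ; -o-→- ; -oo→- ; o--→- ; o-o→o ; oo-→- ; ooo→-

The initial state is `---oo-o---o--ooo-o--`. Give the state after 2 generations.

----o--o---o--oo--o-

ooo--o--oo--o---o--o
----o--o---o--oo--o-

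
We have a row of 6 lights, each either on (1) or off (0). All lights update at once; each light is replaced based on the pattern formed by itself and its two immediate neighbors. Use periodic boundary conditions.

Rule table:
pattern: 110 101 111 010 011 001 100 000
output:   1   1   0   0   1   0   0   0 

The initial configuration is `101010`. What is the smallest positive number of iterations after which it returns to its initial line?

2

010101
101010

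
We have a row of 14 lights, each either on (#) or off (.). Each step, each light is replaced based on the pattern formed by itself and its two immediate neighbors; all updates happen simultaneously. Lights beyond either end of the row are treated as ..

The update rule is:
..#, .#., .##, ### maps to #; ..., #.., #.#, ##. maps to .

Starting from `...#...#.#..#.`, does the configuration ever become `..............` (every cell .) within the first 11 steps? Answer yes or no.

no

..##..##.#.##.
.##..##..#.#..
##..##..##.#..
#..##..##..#..
#.##..##..##..
#.#..##..##...
#.#.##..##....
#.#.#..##.....
#.#.#.##......
#.#.#.#.......
#.#.#.#.......
step 11 is #.#.#.#......., still not uniform .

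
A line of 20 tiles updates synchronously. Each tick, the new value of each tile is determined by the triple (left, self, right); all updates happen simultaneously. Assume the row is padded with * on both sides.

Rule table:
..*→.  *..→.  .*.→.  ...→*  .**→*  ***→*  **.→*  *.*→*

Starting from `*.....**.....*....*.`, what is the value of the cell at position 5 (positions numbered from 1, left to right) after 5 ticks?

*

tick 1: *.***.**.***...**..*
tick 2: ************.*.**..*
tick 3: *************.***..*
tick 4: *****************..*
tick 5: *****************..*
position 5 holds *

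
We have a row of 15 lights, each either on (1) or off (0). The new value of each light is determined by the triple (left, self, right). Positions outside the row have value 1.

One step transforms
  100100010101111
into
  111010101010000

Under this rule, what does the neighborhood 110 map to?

1

At position 0 the neighborhood is 110; the next row has 1 there.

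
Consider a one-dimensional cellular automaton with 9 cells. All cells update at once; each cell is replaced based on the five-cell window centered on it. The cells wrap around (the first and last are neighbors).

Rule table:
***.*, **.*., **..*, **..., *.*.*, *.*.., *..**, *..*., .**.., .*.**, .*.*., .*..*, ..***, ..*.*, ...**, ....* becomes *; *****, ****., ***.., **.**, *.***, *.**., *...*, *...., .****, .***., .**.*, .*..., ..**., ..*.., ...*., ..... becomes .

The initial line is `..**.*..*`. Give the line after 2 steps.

.****..*.

**..****.
.****..*.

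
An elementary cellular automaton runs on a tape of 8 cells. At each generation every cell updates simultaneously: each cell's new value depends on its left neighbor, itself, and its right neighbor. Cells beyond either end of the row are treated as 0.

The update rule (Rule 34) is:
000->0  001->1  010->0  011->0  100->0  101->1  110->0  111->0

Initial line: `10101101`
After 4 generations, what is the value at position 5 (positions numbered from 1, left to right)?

0

generation 1: 01010010
generation 2: 10100100
generation 3: 01001000
generation 4: 10010000
position 5 holds 0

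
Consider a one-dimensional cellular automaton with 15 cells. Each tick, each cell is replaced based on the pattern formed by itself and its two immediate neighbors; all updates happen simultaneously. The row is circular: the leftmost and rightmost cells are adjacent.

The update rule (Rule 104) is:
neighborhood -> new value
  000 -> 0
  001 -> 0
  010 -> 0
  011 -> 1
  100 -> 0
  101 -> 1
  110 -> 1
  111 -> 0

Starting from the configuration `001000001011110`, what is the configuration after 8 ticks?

000000000110010
000000000110000
000000000110000  (fixed point — unchanged through tick 8)

000000000110000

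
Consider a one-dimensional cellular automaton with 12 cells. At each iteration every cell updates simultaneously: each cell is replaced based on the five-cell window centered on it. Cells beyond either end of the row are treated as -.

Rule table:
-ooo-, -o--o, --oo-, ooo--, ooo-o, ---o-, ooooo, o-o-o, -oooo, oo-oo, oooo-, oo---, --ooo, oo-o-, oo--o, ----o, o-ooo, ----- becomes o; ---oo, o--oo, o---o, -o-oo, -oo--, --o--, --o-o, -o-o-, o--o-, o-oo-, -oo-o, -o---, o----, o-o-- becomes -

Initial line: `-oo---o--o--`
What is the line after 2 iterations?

iteration 1: -o-o-o-o----
iteration 2: o--o-o----oo

o--o-o----oo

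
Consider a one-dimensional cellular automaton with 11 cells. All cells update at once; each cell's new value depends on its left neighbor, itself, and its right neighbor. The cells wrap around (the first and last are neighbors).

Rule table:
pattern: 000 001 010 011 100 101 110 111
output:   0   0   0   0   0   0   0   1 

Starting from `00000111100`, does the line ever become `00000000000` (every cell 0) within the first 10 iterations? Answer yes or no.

00000011000
00000000000
all cells are 0 at iteration 2

yes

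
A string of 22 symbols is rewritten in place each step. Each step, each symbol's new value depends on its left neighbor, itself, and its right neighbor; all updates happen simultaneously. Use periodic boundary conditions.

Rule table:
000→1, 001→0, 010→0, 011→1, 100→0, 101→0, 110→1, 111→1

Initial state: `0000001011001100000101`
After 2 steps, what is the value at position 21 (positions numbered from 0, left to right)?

step 1: 0111100011001101110000
step 2: 0111101011001101110111
position 21 holds 1

1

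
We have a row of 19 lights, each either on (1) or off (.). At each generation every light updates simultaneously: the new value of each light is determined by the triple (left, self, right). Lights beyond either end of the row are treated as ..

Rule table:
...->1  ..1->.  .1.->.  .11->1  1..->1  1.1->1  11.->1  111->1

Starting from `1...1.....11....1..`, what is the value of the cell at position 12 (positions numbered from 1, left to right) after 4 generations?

.11..1111.11111..11
.111.11111111111.11
.111111111111111111
.111111111111111111
position 12 holds 1

1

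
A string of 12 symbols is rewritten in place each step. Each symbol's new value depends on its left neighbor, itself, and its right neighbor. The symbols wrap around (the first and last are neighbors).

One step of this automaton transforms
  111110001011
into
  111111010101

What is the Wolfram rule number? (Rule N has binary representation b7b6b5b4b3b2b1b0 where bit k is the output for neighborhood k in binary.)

242

position 0: 111 → 1  (bit 7 = 1)
position 4: 110 → 1  (bit 6 = 1)
position 9: 101 → 1  (bit 5 = 1)
position 5: 100 → 1  (bit 4 = 1)
position 10: 011 → 0  (bit 3 = 0)
position 8: 010 → 0  (bit 2 = 0)
position 7: 001 → 1  (bit 1 = 1)
position 6: 000 → 0  (bit 0 = 0)
bits b7..b0 = 11110010 = 242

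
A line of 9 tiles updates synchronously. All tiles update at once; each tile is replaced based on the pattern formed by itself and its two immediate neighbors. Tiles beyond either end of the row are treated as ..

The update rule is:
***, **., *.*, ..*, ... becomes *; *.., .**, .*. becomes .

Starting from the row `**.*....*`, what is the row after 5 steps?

.*.*.*..*

.**..***.
*.*.*.**.
.*.*.*.*.
*.*.*.*..
.*.*.*..*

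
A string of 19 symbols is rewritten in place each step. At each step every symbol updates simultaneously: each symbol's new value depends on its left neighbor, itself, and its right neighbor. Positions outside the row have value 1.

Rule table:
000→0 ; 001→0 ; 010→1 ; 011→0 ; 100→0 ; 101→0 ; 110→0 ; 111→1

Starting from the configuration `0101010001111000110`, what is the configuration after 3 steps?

0101010000110000000
0101010000000000000
0101010000000000000

0101010000000000000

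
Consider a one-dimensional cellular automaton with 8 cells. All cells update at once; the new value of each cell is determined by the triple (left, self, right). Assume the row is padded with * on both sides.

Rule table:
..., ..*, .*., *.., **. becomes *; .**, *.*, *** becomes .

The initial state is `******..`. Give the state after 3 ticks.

....****

.....***
*****...
....****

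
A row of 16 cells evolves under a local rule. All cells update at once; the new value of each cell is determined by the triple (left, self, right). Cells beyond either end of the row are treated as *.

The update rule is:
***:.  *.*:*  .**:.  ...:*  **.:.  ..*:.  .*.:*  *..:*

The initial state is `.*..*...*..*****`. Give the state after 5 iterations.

***.***.**......
...*...*..*****.
**.***.**......*
..*...*..*****..
*.***.**......*.

*.***.**......*.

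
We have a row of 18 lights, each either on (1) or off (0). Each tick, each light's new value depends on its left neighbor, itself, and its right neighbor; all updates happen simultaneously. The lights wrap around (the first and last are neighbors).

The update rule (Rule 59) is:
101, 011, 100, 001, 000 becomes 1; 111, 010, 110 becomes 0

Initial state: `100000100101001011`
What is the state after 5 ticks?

011111011010110110
110000110101101101
001111101011011011
111000010110110110
100111101101101101

100111101101101101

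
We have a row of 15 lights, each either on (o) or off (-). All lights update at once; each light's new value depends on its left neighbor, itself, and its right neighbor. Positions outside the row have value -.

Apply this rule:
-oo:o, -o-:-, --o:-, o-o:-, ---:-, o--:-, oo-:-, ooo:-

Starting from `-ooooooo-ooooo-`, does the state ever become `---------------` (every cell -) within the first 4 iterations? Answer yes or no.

iteration 1: -o-------o-----
iteration 2: ---------------
all cells are - at iteration 2

yes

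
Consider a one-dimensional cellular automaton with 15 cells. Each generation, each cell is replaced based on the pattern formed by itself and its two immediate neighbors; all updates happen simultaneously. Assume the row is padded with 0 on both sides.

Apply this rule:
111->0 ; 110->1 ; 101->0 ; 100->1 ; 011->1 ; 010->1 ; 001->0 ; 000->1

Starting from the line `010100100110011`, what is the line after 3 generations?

010110110101011

010110110111011
010110110101011
010110110101011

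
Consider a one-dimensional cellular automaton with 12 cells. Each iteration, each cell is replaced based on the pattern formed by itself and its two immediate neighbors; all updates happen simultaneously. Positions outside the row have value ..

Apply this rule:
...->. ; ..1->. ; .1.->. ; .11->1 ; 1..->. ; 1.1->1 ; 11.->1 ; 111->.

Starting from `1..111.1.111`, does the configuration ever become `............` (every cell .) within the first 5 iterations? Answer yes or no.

yes

...1.11.11.1
....1111111.
....1.....1.
............
all cells are . at iteration 4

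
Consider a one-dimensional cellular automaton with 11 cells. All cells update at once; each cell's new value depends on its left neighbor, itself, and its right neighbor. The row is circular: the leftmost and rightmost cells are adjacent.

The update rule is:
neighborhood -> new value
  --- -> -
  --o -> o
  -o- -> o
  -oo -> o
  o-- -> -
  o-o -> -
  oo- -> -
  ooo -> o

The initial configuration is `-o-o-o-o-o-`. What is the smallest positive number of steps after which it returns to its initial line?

22

step 1: oo-o-o-o-o-
step 2: o--o-o-o-o-
step 3: o-oo-o-o-o-
step 4: o-o--o-o-o-
step 5: o-o-oo-o-o-
step 6: o-o-o--o-o-
step 7: o-o-o-oo-o-
step 8: o-o-o-o--o-
step 9: o-o-o-o-oo-
step 10: o-o-o-o-o--
step 11: o-o-o-o-o-o
step 12: --o-o-o-o-o
step 13: -oo-o-o-o-o
step 14: -o--o-o-o-o
step 15: -o-oo-o-o-o
step 16: -o-o--o-o-o
step 17: -o-o-oo-o-o
step 18: -o-o-o--o-o
step 19: -o-o-o-oo-o
step 20: -o-o-o-o--o
step 21: -o-o-o-o-oo
step 22: -o-o-o-o-o-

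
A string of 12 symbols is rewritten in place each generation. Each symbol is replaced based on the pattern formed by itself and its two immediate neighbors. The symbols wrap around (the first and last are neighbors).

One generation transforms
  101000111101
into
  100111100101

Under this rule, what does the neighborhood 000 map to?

At position 4 the neighborhood is 000; the next row has 1 there.

1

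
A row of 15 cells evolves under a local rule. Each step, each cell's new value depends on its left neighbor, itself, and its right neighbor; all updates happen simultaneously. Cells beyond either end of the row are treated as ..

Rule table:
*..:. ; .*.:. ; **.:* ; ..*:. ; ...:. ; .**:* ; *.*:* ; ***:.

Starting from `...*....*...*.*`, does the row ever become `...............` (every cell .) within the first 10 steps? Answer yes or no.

yes

step 1: .............*.
step 2: ...............
all cells are . at step 2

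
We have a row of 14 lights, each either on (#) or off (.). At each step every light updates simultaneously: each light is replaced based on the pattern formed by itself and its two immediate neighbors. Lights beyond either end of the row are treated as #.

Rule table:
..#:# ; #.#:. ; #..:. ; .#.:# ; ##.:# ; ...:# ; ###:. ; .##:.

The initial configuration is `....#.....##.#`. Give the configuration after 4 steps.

.####.####.#..
....#....#.#.#
.####.####.#..  (repeats step 1; period 2)
step 4: ....#....#.#.#

....#....#.#.#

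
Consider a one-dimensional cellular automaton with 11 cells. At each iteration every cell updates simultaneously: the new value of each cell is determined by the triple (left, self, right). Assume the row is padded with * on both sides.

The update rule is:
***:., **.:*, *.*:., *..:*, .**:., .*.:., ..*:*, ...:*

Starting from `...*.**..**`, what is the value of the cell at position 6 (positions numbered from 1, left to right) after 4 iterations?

***...***..
..****..***
**...***...
.****..****
position 6 holds .

.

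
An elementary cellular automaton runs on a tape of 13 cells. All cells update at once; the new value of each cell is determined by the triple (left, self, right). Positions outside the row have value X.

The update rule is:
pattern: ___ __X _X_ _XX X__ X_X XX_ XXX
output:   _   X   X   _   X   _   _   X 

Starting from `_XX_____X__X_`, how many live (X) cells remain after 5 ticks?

8

tick 1: ___X___XXXXX_
tick 2: X_XXX_X_XXX__
tick 3: ___X__X__X_XX
tick 4: X_XXXXXXXX__X
tick 5: ___XXXXXX_XX_
count of X: 8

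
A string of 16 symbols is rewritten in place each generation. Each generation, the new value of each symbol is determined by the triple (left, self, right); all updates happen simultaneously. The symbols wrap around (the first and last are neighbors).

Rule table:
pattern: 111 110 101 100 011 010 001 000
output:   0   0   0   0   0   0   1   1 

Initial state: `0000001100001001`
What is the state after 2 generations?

1000000110000100

generation 1: 0111110001110010
generation 2: 1000000110000100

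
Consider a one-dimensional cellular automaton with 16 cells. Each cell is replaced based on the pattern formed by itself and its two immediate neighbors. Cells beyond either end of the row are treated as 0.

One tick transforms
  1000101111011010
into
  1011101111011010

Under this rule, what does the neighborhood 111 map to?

At position 7 the neighborhood is 111; the next row has 1 there.

1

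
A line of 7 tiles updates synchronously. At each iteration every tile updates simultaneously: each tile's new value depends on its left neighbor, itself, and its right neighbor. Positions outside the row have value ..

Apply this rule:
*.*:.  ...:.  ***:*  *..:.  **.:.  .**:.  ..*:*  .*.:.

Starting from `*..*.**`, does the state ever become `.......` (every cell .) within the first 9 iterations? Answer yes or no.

..*....
.*.....
*......
.......
all cells are . at iteration 4

yes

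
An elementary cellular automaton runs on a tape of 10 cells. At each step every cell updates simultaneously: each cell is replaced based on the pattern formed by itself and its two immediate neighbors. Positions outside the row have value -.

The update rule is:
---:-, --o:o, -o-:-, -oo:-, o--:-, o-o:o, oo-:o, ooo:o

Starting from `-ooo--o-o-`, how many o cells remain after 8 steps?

o-oo-o-o--
-o-oo-o---
o-o-oo----
-o-o-o----
o-o-o-----
-o-o------
o-o-------
-o--------
count of o: 1

1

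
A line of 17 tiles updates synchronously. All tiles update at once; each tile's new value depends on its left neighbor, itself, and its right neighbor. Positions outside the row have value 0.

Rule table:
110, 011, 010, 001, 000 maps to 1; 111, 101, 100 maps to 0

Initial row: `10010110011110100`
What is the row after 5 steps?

10110110110010101
10110110110110101
10110110110110101  (fixed point — unchanged through step 5)

10110110110110101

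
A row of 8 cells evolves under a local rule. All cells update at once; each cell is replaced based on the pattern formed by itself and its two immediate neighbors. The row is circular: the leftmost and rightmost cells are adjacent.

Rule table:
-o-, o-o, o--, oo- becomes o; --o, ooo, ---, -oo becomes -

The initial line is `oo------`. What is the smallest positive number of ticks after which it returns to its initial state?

-oo-----
--oo----
---oo---
----oo--
-----oo-
------oo
o------o
oo------

8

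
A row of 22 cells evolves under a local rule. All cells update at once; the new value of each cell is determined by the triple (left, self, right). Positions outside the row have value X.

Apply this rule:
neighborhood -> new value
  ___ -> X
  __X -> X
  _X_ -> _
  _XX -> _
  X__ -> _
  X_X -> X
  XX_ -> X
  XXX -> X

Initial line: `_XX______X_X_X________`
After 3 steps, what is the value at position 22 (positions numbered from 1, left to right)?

X

X_X_XXXXX_X_X__XXXXXXX
XX_X_XXXXX_X__X_XXXXXX
XXX_X_XXXXX__X_X_XXXXX
position 22 holds X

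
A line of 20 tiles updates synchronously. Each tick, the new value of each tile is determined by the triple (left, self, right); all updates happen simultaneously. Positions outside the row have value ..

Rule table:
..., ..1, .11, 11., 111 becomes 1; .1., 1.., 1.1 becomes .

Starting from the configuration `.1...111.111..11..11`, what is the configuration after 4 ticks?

11111111.111.111.111

tick 1: 1..11111.111.111.111
tick 2: ..111111.111.111.111
tick 3: 11111111.111.111.111
tick 4: 11111111.111.111.111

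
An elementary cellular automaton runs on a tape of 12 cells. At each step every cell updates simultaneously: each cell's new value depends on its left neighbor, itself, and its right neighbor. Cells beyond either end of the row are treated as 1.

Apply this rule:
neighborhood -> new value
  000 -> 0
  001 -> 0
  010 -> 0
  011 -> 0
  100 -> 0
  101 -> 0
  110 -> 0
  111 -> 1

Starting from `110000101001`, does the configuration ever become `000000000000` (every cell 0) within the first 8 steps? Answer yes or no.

yes

step 1: 100000000000
step 2: 000000000000
all cells are 0 at step 2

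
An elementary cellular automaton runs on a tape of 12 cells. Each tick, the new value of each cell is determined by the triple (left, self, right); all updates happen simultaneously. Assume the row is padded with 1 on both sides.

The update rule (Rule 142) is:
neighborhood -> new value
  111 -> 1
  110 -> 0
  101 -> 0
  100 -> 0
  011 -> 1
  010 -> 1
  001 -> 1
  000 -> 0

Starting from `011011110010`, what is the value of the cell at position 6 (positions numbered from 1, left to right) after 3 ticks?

010011100110
010111001100
010110011001
position 6 holds 0

0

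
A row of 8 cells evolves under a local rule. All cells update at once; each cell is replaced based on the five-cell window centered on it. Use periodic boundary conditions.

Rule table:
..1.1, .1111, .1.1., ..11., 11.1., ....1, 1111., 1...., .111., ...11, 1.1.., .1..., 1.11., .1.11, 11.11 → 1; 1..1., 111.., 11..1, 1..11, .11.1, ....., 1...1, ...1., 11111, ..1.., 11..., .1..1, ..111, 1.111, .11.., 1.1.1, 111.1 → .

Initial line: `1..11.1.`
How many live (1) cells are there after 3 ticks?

4

tick 1: 1..1.1.1
tick 2: ...11.11
tick 3: ..11.11.
count of 1: 4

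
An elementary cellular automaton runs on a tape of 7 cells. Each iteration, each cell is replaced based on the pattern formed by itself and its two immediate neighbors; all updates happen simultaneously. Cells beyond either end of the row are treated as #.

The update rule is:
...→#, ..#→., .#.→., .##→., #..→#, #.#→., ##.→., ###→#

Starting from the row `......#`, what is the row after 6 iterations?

iteration 1: #####..
iteration 2: ####.#.
iteration 3: ###....
iteration 4: ##.###.
iteration 5: #...#..
iteration 6: .##..#.

.##..#.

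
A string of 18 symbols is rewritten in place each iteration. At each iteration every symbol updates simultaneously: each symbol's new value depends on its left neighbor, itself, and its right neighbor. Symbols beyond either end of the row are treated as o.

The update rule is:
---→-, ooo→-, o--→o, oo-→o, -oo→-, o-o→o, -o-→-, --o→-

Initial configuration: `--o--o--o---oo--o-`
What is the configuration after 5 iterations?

iteration 1: o--o--o--o---oo--o
iteration 2: oo--o--o--o---oo--
iteration 3: -oo--o--o--o---oo-
iteration 4: o-oo--o--o--o---oo
iteration 5: oo-oo--o--o--o----

oo-oo--o--o--o----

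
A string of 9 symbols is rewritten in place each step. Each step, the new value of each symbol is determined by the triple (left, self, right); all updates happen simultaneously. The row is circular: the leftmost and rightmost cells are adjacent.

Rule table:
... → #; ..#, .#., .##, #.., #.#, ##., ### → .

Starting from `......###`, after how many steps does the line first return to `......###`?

2

.####....
......###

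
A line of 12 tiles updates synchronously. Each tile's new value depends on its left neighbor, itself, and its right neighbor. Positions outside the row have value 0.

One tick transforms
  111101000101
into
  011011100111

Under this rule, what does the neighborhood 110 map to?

At position 3 the neighborhood is 110; the next row has 0 there.

0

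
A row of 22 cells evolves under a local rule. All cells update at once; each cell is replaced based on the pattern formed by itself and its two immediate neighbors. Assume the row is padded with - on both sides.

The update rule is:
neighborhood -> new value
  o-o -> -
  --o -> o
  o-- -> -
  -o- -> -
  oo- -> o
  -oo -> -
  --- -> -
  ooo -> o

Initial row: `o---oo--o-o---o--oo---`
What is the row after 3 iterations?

---o-o-o-----o--o-o---
--o---------o--o------
-o---------o--o-------

-o---------o--o-------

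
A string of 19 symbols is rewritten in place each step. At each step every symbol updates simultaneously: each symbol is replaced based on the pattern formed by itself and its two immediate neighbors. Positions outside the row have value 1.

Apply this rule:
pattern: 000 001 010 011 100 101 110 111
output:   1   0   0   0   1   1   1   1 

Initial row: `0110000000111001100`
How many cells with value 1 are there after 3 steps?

14

1011111110011100110
1101111111001110011
1110111111100111001
count of 1: 14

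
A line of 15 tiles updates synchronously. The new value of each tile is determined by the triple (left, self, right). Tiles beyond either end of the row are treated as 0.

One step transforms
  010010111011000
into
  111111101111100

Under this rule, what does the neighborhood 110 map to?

1

At position 8 the neighborhood is 110; the next row has 1 there.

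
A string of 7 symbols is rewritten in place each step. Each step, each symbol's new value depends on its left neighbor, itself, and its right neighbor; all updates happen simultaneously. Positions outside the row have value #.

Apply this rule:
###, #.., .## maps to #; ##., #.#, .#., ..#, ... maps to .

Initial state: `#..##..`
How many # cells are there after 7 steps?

2

step 1: .#.#.#.
step 2: .......
step 3: #......
step 4: .#.....
step 5: ..#....
step 6: #..#...
step 7: .#..#..
count of #: 2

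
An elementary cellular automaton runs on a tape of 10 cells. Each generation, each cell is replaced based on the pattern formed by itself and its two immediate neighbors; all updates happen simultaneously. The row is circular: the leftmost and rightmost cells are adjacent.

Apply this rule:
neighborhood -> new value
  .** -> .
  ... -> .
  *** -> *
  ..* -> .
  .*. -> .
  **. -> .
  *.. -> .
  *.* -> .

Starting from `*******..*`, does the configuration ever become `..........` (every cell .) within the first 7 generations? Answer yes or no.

yes

generation 1: ******....
generation 2: .****.....
generation 3: ..**......
generation 4: ..........
all cells are . at generation 4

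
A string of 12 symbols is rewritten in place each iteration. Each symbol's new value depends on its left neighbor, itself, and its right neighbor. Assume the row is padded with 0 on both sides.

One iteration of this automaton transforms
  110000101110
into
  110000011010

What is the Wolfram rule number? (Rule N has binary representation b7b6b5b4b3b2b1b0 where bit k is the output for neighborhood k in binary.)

position 9: 111 → 0  (bit 7 = 0)
position 1: 110 → 1  (bit 6 = 1)
position 7: 101 → 1  (bit 5 = 1)
position 2: 100 → 0  (bit 4 = 0)
position 0: 011 → 1  (bit 3 = 1)
position 6: 010 → 0  (bit 2 = 0)
position 5: 001 → 0  (bit 1 = 0)
position 3: 000 → 0  (bit 0 = 0)
bits b7..b0 = 01101000 = 104

104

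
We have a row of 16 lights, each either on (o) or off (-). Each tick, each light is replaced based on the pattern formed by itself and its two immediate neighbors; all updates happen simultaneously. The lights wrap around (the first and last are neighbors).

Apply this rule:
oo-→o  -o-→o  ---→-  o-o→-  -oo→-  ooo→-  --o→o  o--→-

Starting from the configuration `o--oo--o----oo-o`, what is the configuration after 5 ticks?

o-o-o-oo-o-o-o--

o-o-o-oo---o-o--
o-o-o--o--oo-o-o
o-o-o-oo-o-o-o--
o-o-o--o-o-o-o-o
o-o-o-oo-o-o-o--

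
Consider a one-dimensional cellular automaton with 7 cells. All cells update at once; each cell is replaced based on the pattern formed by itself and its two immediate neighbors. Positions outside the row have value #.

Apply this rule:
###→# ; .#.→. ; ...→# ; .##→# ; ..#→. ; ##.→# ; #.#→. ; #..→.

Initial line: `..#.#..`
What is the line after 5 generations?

.#####.

.......
.#####.
.#####.  (fixed point — unchanged through generation 5)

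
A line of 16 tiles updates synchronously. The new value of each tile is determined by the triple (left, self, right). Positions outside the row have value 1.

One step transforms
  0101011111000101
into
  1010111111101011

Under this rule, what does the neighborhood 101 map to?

1

At position 0 the neighborhood is 101; the next row has 1 there.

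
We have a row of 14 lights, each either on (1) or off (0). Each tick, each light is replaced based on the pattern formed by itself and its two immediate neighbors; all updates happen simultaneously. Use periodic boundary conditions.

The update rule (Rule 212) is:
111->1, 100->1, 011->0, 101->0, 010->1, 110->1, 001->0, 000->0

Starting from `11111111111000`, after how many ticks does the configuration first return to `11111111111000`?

14

01111111111100
00111111111110
00011111111111
10001111111111
11000111111111
11100011111111
11110001111111
11111000111111
11111100011111
11111110001111
11111111000111
11111111100011
11111111110001
11111111111000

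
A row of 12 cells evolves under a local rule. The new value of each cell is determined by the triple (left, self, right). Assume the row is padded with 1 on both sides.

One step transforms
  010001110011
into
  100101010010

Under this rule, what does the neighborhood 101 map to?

1

At position 0 the neighborhood is 101; the next row has 1 there.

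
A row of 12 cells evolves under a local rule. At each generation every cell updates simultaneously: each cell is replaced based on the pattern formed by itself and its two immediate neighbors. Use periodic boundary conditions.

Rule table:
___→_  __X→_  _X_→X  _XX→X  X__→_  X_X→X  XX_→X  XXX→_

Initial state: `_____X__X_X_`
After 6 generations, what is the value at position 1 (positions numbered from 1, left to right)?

generation 1: _____X__XXX_
generation 2: _____X__X_X_  (repeats generation 0; period 2)
generation 6: _____X__X_X_
position 1 holds _

_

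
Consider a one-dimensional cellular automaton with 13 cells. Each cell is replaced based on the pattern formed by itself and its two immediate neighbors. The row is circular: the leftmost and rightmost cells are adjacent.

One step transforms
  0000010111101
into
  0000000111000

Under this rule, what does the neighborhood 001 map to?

At position 4 the neighborhood is 001; the next row has 0 there.

0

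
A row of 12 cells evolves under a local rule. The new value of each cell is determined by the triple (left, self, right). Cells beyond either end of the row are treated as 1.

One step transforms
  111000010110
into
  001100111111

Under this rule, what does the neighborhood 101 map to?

At position 8 the neighborhood is 101; the next row has 1 there.

1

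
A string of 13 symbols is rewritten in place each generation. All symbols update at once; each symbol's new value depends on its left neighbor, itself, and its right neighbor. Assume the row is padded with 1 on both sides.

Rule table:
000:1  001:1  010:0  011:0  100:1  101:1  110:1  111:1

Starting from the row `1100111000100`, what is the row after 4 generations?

1111111011111

1111011111011
1111101111101
1111110111110
1111111011111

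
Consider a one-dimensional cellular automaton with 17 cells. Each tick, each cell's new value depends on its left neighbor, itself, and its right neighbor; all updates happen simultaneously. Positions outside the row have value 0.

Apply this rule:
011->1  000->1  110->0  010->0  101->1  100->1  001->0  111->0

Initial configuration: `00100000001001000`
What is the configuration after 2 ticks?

01010000010010100

10011111100100111
01010000010010100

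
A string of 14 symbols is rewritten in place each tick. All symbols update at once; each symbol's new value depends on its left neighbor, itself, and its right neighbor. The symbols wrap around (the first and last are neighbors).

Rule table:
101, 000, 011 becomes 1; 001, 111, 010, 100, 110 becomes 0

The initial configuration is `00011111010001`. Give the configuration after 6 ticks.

01110100101010

01010000100100
00100110000001
00000100111100
11110000100001
00000110001101
01110100101010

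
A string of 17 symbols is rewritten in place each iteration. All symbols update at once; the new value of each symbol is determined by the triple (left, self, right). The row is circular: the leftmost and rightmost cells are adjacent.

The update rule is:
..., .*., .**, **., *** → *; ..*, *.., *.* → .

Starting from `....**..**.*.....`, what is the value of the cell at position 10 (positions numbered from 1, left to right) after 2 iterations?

*

***.**..**.*.****
***.**..**.*.****
position 10 holds *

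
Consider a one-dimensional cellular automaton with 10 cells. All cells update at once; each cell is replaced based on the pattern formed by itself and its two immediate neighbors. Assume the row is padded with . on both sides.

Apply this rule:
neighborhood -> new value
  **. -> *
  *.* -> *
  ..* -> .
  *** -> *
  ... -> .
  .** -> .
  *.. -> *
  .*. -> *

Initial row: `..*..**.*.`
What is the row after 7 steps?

........**

..**..****
...**..***
....**..**
.....**..*
......**.*
.......***
........**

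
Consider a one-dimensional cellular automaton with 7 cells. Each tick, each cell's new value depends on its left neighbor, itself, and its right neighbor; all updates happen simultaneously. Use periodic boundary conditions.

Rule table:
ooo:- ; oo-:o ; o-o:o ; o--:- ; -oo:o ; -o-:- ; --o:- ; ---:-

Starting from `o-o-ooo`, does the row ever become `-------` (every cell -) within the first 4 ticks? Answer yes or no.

yes

tick 1: oo-oo--
tick 2: ooooo--
tick 3: o---o--
tick 4: -------
all cells are - at tick 4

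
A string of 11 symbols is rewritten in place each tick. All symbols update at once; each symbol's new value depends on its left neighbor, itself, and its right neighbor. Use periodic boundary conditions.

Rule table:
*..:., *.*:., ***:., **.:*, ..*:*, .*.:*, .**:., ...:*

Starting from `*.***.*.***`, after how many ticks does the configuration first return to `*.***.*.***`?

*...*.*....
*.***.*.***

2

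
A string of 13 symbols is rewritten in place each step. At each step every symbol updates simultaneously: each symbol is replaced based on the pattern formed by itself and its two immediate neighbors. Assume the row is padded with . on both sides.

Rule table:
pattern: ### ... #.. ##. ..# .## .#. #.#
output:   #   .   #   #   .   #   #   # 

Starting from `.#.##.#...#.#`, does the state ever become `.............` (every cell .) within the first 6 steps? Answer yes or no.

no

step 1: .#######..###
step 2: .########.###
step 3: .############
step 4: .############  (fixed point — unchanged through step 6)
step 6 is .############, still not uniform .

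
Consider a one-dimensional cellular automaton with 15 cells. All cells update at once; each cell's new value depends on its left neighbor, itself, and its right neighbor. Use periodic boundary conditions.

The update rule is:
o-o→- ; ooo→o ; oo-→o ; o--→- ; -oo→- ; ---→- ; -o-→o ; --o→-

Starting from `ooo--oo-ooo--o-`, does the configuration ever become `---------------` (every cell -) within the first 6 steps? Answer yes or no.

-oo---o--oo--o-
--o---o---o--o-
--o---o---o--o-  (fixed point — unchanged through step 6)
step 6 is --o---o---o--o-, still not uniform -

no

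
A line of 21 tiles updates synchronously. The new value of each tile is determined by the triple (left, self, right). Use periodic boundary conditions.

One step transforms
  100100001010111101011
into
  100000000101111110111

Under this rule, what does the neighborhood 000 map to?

0

At position 5 the neighborhood is 000; the next row has 0 there.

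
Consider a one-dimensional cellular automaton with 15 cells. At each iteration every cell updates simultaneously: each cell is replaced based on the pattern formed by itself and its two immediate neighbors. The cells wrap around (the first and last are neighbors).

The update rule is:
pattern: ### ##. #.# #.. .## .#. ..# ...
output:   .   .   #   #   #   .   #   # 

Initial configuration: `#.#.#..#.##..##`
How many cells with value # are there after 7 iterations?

.#.#.##.##.###.
#.#.##.##.##..#
.#.##.##.##.###
#.##.##.##.##..
.##.##.##.##.##
##.##.##.##.##.
#.##.##.##.##.#
count of #: 10

10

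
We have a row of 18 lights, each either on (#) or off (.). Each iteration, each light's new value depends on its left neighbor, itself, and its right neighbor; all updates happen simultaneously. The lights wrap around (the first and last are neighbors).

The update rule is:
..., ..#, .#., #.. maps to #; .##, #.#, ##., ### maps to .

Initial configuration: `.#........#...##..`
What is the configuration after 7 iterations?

iteration 1: ##############..##
iteration 2: ..............##..
iteration 3: ##############..##  (repeats iteration 1; period 2)
iteration 7: ##############..##

##############..##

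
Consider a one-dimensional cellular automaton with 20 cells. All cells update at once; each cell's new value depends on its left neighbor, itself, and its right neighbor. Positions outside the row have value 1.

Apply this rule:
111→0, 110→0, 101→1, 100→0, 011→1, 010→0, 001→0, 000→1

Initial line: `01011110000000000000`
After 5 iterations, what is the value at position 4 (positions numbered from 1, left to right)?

0

10110000111111111110
01100110100000000001
11000101001111111101
00010010001000000011
01000000100011111010
position 4 holds 0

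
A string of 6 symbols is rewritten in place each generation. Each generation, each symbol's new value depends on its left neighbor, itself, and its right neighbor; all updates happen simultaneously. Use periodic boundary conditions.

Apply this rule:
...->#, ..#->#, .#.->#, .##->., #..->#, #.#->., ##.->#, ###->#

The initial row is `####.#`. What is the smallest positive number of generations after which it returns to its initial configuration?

####..
.#####
..####
##.###
##..##
####.#

6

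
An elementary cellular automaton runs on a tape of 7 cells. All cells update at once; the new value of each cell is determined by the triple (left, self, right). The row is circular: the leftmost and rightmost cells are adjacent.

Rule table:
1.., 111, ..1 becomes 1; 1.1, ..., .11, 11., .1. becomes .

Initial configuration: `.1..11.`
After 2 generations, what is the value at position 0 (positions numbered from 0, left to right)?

.

generation 1: 1.11..1
generation 2: ....11.
position 0 holds .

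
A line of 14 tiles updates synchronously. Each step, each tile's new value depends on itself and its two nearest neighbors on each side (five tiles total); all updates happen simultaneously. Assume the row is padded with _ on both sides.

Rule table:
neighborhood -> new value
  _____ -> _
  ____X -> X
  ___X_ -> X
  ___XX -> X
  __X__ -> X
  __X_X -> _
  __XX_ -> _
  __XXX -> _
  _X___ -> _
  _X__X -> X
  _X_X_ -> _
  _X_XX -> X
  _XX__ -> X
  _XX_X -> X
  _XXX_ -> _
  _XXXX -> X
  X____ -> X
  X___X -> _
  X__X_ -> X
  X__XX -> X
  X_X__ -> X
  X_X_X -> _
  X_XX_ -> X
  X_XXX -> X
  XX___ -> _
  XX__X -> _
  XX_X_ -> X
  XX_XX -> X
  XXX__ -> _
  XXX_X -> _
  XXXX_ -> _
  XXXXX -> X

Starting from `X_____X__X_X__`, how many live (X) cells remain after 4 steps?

9

X_X_XXXXX__X_X
___XXXX___X__X
_XX_X____XXXXX
X_XXX_XXX_XX__
count of X: 9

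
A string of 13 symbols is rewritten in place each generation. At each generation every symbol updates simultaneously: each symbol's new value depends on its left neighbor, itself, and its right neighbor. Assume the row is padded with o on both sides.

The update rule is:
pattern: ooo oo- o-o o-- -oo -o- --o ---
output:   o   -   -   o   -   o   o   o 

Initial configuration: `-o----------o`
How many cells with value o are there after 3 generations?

generation 1: -ooooooooooo-
generation 2: --ooooooooo--
generation 3: oo-ooooooo-oo
count of o: 11

11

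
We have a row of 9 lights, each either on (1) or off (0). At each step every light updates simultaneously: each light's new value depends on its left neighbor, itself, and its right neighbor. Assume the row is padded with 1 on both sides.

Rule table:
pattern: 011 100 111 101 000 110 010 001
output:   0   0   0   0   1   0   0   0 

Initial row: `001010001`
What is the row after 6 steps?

011110000

000000100
011110000
000000110
011110000  (repeats step 2; period 2)
step 6: 011110000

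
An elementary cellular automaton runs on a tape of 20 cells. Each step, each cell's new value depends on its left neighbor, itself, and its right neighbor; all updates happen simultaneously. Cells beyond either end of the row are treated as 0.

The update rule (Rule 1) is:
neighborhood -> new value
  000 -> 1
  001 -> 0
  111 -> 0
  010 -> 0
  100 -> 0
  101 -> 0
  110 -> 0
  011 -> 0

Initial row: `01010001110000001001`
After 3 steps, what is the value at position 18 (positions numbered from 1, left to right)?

step 1: 00000100000111100000
step 2: 11110001110000001111
step 3: 00000100000111100000
position 18 holds 0

0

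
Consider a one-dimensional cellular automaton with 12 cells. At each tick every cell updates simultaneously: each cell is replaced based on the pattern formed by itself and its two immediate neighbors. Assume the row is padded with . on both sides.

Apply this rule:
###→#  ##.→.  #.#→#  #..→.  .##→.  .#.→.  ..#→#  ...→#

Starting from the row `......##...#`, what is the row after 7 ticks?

##..##..#...

######...##.
.####..##...
#.##..#...##
.#...#..##..
#..##..#...#
..#...#..##.
##..##..#...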